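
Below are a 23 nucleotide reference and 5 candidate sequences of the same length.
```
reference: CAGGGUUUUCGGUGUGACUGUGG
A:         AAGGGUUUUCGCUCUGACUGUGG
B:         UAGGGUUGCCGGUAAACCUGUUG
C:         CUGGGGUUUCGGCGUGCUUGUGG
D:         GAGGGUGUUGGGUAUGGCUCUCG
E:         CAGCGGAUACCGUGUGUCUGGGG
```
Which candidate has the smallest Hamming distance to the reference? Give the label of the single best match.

A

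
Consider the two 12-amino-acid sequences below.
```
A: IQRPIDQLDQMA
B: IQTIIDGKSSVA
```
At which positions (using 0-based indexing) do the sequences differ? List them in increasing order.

2, 3, 6, 7, 8, 9, 10

Scanning 0-based: 2: R/T; 3: P/I; 6: Q/G; 7: L/K; 8: D/S; 9: Q/S; 10: M/V.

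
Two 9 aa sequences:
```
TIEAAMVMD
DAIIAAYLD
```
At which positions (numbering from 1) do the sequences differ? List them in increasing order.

Scanning 1-based: 1: T/D; 2: I/A; 3: E/I; 4: A/I; 6: M/A; 7: V/Y; 8: M/L.

1, 2, 3, 4, 6, 7, 8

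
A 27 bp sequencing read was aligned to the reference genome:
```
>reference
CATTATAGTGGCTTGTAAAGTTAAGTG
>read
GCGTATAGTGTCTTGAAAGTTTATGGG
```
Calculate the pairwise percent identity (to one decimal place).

66.7%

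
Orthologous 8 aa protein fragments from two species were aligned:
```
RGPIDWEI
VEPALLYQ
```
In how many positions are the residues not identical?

Comparing position by position, 7 positions differ: 1 (R/V), 2 (G/E), 4 (I/A), 5 (D/L), 6 (W/L), 7 (E/Y), 8 (I/Q).

7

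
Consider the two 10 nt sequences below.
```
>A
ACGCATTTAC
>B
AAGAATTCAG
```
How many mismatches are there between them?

4

Mismatches (1-based): site 2: C→A; site 4: C→A; site 8: T→C; site 10: C→G.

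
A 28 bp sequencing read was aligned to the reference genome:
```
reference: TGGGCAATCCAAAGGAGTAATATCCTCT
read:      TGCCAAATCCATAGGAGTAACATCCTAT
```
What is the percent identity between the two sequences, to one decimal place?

78.6%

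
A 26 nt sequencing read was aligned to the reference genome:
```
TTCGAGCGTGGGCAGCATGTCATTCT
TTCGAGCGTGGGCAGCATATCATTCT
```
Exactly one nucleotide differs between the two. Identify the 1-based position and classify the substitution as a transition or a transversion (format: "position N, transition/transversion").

position 19, transition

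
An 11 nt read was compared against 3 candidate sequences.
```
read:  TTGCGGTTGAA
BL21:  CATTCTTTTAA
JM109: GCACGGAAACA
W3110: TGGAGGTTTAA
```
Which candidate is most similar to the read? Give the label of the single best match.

Hamming distances to read — BL21: 7; JM109: 7; W3110: 3.
Smallest is W3110 with 3 mismatches.

W3110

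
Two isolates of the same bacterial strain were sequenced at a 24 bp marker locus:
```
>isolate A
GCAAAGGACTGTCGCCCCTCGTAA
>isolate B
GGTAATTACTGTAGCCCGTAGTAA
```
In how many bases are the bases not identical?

The sequences differ at bases 2, 3, 6, 7, 13, 18, 20 (1-based) — 7 in total.

7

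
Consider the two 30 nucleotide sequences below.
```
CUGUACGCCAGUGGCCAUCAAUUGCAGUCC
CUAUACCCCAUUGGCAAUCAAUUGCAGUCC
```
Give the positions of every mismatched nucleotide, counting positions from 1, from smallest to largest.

Differences at position 3 (G→A), position 7 (G→C), position 11 (G→U), position 16 (C→A).

3, 7, 11, 16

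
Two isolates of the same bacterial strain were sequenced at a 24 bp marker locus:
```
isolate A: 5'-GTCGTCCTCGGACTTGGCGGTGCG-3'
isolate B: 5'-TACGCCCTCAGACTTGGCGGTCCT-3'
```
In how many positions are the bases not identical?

6

Comparing position by position, 6 positions differ: 1 (G/T), 2 (T/A), 5 (T/C), 10 (G/A), 22 (G/C), 24 (G/T).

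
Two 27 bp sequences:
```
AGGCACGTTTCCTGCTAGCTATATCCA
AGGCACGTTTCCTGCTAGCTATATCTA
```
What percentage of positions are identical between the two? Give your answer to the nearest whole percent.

96%

1 position differs (26), so 26 of 27 match: 26/27 = 96.3%.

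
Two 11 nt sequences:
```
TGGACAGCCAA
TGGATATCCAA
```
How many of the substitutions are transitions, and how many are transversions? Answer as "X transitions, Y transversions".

1 transition, 1 transversion

Transitions (purine↔purine or pyrimidine↔pyrimidine): 5 C→T.
Transversions (purine↔pyrimidine): 7 G→T.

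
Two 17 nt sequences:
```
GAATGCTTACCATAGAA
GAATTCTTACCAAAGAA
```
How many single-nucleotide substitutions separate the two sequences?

2

Comparing position by position, 2 bases differ: 5 (G/T), 13 (T/A).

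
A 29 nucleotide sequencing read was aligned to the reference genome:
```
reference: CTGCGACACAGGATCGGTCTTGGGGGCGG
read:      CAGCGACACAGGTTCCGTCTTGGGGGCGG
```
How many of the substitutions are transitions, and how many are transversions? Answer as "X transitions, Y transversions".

0 transitions, 3 transversions

Mismatches (1-based):
base 2: T→A (pyrimidine→purine, transversion)
base 13: A→T (purine→pyrimidine, transversion)
base 16: G→C (purine→pyrimidine, transversion)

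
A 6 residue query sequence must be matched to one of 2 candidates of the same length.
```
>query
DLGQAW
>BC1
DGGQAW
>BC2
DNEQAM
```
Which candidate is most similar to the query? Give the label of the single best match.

Hamming distances to query — BC1: 1; BC2: 3.
Smallest is BC1 with 1 mismatch.

BC1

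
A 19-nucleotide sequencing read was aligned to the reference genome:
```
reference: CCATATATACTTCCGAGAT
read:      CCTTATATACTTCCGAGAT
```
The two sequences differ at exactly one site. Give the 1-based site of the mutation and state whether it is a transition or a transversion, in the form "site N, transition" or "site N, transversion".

site 3, transversion

The sequences differ only at site 3: A→T (purine→pyrimidine), a transversion.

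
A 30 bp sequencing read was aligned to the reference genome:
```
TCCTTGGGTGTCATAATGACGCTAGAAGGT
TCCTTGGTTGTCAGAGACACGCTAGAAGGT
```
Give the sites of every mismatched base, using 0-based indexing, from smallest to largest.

Differences at site 7 (G→T), site 13 (T→G), site 15 (A→G), site 16 (T→A), site 17 (G→C).

7, 13, 15, 16, 17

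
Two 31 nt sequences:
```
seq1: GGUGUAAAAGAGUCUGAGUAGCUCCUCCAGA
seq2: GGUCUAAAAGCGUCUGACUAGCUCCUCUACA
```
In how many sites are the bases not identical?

5

Mismatches (1-based): site 4: G→C; site 11: A→C; site 18: G→C; site 28: C→U; site 30: G→C.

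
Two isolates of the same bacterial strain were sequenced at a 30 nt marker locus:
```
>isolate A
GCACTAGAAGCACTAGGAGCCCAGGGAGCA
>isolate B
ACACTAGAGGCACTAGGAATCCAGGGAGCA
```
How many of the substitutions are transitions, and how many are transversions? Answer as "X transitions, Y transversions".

Transitions (purine↔purine or pyrimidine↔pyrimidine): 1 G→A, 9 A→G, 19 G→A, 20 C→T.
Transversions (purine↔pyrimidine): none.

4 transitions, 0 transversions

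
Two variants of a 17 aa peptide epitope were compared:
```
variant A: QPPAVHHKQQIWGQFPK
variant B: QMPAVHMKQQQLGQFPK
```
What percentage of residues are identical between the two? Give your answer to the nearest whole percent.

76%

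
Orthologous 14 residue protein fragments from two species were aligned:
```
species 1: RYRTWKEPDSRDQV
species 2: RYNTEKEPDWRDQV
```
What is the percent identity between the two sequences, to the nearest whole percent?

79%

Mismatches at positions 3, 5, 10 (1-based): 3 of 14.
Identical positions: 11/14 = 78.57% → 79%.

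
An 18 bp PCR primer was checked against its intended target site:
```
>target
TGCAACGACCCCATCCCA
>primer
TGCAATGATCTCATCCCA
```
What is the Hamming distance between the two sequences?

3

Comparing position by position, 3 positions differ: 6 (C/T), 9 (C/T), 11 (C/T).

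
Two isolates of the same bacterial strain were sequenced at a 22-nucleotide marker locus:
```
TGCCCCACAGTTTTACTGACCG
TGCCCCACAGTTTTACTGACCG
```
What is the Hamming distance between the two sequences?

No positions differ; the sequences are identical.

0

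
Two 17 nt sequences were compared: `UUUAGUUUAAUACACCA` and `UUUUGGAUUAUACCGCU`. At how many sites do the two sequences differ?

7

Mismatches (1-based): site 4: A→U; site 6: U→G; site 7: U→A; site 9: A→U; site 14: A→C; site 15: C→G; site 17: A→U.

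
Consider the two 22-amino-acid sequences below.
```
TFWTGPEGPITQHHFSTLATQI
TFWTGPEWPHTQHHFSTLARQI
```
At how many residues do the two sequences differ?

3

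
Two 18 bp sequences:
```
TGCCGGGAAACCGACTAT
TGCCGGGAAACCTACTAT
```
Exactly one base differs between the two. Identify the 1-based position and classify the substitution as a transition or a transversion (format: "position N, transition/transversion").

The sequences differ only at position 13: G→T (purine→pyrimidine), a transversion.

position 13, transversion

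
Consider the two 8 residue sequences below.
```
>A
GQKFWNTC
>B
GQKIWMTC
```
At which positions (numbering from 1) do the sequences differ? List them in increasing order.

Differences at position 4 (F→I), position 6 (N→M).

4, 6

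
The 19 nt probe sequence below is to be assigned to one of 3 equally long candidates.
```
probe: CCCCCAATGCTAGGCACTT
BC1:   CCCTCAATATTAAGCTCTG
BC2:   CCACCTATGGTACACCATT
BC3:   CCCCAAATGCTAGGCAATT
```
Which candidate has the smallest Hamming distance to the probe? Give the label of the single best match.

Hamming distances to probe — BC1: 6; BC2: 7; BC3: 2.
Smallest is BC3 with 2 mismatches.

BC3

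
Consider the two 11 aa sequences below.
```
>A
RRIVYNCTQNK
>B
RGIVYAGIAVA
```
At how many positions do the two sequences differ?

7

Comparing position by position, 7 positions differ: 2 (R/G), 6 (N/A), 7 (C/G), 8 (T/I), 9 (Q/A), 10 (N/V), 11 (K/A).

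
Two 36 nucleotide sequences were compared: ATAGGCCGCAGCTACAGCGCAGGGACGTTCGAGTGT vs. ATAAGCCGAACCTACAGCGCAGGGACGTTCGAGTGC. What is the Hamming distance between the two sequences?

4

The sequences differ at sites 4, 9, 11, 36 (1-based) — 4 in total.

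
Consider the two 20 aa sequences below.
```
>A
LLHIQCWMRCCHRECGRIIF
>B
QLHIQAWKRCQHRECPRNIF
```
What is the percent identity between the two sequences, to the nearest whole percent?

70%

Mismatches at positions 1, 6, 8, 11, 16, 18 (1-based): 6 of 20.
Identical positions: 14/20 = 70% → 70%.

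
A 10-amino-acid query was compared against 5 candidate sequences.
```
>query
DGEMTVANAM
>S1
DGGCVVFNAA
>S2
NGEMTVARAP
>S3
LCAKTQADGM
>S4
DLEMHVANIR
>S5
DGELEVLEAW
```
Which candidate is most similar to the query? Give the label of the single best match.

S2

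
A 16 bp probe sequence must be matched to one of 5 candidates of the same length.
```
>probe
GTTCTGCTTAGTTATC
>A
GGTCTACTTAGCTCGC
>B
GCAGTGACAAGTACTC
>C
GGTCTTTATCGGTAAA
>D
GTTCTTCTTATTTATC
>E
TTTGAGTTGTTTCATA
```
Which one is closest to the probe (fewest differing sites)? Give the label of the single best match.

D

A differs at 5 sites; B differs at 8 sites; C differs at 8 sites; D differs at 2 sites; E differs at 9 sites. The closest is D.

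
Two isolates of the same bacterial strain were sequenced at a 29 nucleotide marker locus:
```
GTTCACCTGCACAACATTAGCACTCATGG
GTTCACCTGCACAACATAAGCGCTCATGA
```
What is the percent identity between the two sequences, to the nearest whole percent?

90%

Mismatches at positions 18, 22, 29 (1-based): 3 of 29.
Identical positions: 26/29 = 89.66% → 90%.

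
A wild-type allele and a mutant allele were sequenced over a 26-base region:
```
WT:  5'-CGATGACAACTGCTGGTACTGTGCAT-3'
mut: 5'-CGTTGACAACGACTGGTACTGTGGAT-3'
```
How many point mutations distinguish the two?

4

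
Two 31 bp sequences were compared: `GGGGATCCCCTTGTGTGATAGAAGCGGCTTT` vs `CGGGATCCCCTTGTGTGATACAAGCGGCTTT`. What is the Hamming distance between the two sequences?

Comparing position by position, 2 positions differ: 1 (G/C), 21 (G/C).

2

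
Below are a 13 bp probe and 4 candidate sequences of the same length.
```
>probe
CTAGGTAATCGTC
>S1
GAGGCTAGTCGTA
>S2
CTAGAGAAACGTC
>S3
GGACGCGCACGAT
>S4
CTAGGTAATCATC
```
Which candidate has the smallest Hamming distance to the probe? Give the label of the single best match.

S1 differs at 6 positions; S2 differs at 3 positions; S3 differs at 9 positions; S4 differs at 1 position. The closest is S4.

S4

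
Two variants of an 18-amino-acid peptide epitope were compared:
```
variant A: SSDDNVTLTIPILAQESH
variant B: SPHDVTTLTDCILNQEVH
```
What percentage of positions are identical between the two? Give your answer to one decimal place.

Mismatches at positions 2, 3, 5, 6, 10, 11, 14, 17 (1-based): 8 of 18.
Identical positions: 10/18 = 55.56% → 55.6%.

55.6%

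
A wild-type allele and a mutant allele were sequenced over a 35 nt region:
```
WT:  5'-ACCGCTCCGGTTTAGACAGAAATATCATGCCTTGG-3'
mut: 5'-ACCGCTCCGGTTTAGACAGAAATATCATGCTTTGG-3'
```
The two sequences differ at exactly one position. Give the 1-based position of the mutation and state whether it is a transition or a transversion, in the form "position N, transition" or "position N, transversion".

position 31, transition

Position 31 changes C→T. C is a pyrimidine and T is a pyrimidine, so this is a transition.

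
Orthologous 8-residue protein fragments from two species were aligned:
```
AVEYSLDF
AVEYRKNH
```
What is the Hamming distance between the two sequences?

Comparing position by position, 4 residues differ: 5 (S/R), 6 (L/K), 7 (D/N), 8 (F/H).

4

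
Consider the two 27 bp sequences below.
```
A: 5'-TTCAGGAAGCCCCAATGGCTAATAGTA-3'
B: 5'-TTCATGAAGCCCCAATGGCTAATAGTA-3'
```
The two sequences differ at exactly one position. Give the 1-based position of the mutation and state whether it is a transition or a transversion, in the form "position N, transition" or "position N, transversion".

Position 5 changes G→T. G is a purine and T is a pyrimidine, so this is a transversion.

position 5, transversion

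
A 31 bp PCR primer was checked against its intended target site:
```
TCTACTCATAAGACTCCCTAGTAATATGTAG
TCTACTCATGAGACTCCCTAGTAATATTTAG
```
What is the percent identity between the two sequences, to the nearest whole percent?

2 positions differ (10, 28), so 29 of 31 match: 29/31 = 93.55%.

94%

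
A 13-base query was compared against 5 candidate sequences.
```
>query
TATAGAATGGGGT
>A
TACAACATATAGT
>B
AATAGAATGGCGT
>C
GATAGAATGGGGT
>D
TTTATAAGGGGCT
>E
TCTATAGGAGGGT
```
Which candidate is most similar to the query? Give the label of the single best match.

C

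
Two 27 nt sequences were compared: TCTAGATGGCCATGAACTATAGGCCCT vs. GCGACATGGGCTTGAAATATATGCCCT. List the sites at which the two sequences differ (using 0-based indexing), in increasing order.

Differences at site 0 (T→G), site 2 (T→G), site 4 (G→C), site 9 (C→G), site 11 (A→T), site 16 (C→A), site 21 (G→T).

0, 2, 4, 9, 11, 16, 21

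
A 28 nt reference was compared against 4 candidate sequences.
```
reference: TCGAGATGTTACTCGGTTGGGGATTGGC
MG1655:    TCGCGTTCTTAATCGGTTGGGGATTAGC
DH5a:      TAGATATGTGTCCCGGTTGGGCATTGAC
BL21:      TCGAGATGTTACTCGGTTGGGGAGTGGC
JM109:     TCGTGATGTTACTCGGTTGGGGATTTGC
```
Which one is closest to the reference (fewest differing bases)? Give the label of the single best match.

BL21

Hamming distances to reference — MG1655: 5; DH5a: 7; BL21: 1; JM109: 2.
Smallest is BL21 with 1 mismatch.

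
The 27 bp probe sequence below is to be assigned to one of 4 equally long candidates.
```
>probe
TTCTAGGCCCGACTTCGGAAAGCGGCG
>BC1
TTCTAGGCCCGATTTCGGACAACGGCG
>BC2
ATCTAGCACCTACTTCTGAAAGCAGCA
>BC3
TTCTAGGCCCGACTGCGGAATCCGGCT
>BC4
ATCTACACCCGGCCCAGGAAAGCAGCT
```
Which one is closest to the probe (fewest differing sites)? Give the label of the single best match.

Hamming distances to probe — BC1: 3; BC2: 7; BC3: 4; BC4: 9.
Smallest is BC1 with 3 mismatches.

BC1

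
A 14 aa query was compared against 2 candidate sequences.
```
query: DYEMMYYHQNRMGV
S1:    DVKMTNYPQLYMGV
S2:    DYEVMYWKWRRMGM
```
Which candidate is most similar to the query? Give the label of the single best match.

S2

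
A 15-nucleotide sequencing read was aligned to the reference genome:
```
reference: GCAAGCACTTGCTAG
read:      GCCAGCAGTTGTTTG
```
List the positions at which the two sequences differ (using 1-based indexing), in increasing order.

3, 8, 12, 14

Scanning 1-based: 3: A/C; 8: C/G; 12: C/T; 14: A/T.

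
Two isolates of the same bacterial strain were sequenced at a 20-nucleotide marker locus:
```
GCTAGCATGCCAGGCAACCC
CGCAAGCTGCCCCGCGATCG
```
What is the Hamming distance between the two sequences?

11

Comparing position by position, 11 positions differ: 1 (G/C), 2 (C/G), 3 (T/C), 5 (G/A), 6 (C/G), 7 (A/C), 12 (A/C), 13 (G/C), 16 (A/G), 18 (C/T), 20 (C/G).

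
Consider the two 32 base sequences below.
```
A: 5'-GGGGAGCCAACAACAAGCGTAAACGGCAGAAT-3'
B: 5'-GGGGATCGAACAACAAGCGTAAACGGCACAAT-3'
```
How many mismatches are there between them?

3

Mismatches (1-based): position 6: G→T; position 8: C→G; position 29: G→C.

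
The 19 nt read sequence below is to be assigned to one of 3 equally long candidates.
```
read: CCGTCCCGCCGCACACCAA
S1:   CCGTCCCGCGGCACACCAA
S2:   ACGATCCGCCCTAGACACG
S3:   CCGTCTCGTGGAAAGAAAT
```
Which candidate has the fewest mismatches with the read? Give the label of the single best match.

S1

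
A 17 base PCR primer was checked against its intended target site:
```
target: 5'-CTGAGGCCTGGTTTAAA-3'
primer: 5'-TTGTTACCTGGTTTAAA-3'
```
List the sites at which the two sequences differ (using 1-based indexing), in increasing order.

1, 4, 5, 6

Scanning 1-based: 1: C/T; 4: A/T; 5: G/T; 6: G/A.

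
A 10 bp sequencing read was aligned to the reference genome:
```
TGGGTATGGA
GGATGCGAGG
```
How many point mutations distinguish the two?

8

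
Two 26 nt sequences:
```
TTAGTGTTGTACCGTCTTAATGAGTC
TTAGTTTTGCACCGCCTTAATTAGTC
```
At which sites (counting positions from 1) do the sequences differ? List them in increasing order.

6, 10, 15, 22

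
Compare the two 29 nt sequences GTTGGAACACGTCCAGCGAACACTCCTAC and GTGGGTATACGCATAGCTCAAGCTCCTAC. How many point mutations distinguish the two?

10

The sequences differ at bases 3, 6, 8, 12, 13, 14, 18, 19, 21, 22 (1-based) — 10 in total.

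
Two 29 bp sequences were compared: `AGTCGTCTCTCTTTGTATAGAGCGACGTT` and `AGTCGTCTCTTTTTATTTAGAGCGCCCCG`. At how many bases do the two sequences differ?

7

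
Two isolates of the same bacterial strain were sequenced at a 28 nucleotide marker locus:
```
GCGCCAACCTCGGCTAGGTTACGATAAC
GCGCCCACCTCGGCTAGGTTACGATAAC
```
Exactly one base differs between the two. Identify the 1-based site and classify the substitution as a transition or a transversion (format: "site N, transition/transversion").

The sequences differ only at site 6: A→C (purine→pyrimidine), a transversion.

site 6, transversion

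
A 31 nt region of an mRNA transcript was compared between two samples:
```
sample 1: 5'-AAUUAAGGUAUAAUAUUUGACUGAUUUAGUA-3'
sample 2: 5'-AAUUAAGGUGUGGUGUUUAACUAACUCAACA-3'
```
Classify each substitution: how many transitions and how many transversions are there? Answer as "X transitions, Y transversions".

10 transitions, 0 transversions

Mismatches (1-based):
site 10: A→G (purine→purine, transition)
site 12: A→G (purine→purine, transition)
site 13: A→G (purine→purine, transition)
site 15: A→G (purine→purine, transition)
site 19: G→A (purine→purine, transition)
site 23: G→A (purine→purine, transition)
site 25: U→C (pyrimidine→pyrimidine, transition)
site 27: U→C (pyrimidine→pyrimidine, transition)
site 29: G→A (purine→purine, transition)
site 30: U→C (pyrimidine→pyrimidine, transition)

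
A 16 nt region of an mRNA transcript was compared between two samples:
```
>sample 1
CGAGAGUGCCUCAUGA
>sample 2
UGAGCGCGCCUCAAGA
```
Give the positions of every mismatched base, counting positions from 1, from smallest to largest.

1, 5, 7, 14

Differences at position 1 (C→U), position 5 (A→C), position 7 (U→C), position 14 (U→A).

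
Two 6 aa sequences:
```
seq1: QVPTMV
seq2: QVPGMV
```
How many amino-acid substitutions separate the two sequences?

Comparing position by position, 1 residue differs: 4 (T/G).

1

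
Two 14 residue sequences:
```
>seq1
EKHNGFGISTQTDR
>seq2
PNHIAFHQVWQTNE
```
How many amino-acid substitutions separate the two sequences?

Comparing position by position, 10 residues differ: 1 (E/P), 2 (K/N), 4 (N/I), 5 (G/A), 7 (G/H), 8 (I/Q), 9 (S/V), 10 (T/W), 13 (D/N), 14 (R/E).

10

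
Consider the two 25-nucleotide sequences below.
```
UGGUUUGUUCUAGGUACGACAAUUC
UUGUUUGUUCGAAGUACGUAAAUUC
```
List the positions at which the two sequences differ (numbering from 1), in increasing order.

Scanning 1-based: 2: G/U; 11: U/G; 13: G/A; 19: A/U; 20: C/A.

2, 11, 13, 19, 20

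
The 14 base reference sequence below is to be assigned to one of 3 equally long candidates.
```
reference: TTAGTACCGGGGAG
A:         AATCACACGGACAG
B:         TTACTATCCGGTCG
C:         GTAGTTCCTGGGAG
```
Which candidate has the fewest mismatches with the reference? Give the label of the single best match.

C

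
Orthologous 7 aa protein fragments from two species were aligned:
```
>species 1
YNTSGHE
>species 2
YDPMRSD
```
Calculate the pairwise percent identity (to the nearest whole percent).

14%

6 positions differ (2, 3, 4, 5, 6, 7), so 1 of 7 match: 1/7 = 14.29%.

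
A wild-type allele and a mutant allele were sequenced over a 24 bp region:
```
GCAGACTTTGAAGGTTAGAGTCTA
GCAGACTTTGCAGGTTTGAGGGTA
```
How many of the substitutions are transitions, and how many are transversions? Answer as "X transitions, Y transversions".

Transitions (purine↔purine or pyrimidine↔pyrimidine): none.
Transversions (purine↔pyrimidine): 11 A→C, 17 A→T, 21 T→G, 22 C→G.

0 transitions, 4 transversions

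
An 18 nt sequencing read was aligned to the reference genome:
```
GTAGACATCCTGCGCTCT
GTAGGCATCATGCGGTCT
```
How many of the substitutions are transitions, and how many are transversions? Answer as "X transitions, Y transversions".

Transitions (purine↔purine or pyrimidine↔pyrimidine): 5 A→G.
Transversions (purine↔pyrimidine): 10 C→A, 15 C→G.

1 transition, 2 transversions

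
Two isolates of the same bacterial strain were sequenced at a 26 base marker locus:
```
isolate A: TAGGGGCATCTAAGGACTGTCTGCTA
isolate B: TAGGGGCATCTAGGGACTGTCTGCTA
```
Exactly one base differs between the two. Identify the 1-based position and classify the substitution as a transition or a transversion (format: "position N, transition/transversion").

position 13, transition

Position 13 changes A→G. A is a purine and G is a purine, so this is a transition.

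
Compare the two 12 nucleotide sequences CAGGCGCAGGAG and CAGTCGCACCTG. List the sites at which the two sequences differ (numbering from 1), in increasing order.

4, 9, 10, 11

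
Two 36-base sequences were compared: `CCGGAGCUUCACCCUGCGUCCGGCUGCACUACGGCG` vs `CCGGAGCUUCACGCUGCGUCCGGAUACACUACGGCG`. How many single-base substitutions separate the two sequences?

3

Mismatches (1-based): base 13: C→G; base 24: C→A; base 26: G→A.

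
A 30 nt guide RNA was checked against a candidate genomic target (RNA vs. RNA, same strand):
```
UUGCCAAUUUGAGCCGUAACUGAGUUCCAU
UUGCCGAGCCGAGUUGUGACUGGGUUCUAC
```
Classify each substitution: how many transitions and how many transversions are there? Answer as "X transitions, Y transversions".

9 transitions, 1 transversion

Mismatches (1-based):
position 6: A→G (purine→purine, transition)
position 8: U→G (pyrimidine→purine, transversion)
position 9: U→C (pyrimidine→pyrimidine, transition)
position 10: U→C (pyrimidine→pyrimidine, transition)
position 14: C→U (pyrimidine→pyrimidine, transition)
position 15: C→U (pyrimidine→pyrimidine, transition)
position 18: A→G (purine→purine, transition)
position 23: A→G (purine→purine, transition)
position 28: C→U (pyrimidine→pyrimidine, transition)
position 30: U→C (pyrimidine→pyrimidine, transition)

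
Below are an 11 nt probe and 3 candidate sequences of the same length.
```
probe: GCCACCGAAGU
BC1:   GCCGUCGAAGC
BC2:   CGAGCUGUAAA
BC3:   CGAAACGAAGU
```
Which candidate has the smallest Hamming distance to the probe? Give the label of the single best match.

BC1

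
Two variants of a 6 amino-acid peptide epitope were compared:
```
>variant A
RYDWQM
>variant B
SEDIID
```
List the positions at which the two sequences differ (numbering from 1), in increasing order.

Differences at position 1 (R→S), position 2 (Y→E), position 4 (W→I), position 5 (Q→I), position 6 (M→D).

1, 2, 4, 5, 6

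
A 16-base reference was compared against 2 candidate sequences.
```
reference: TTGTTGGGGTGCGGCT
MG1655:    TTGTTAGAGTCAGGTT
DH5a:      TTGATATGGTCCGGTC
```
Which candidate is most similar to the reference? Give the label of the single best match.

MG1655 differs at 5 positions; DH5a differs at 6 positions. The closest is MG1655.

MG1655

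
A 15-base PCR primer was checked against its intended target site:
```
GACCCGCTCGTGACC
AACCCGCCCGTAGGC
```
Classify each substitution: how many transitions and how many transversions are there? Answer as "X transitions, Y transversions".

Transitions (purine↔purine or pyrimidine↔pyrimidine): 1 G→A, 8 T→C, 12 G→A, 13 A→G.
Transversions (purine↔pyrimidine): 14 C→G.

4 transitions, 1 transversion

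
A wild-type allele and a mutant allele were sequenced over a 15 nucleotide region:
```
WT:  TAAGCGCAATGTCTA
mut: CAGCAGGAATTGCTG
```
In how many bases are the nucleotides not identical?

The sequences differ at bases 1, 3, 4, 5, 7, 11, 12, 15 (1-based) — 8 in total.

8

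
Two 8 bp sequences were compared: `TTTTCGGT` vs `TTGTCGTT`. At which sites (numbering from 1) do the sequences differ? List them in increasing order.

Differences at site 3 (T→G), site 7 (G→T).

3, 7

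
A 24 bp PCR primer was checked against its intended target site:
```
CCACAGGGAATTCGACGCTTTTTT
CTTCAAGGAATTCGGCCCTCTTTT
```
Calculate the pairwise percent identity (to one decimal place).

6 positions differ (2, 3, 6, 15, 17, 20), so 18 of 24 match: 18/24 = 75%.

75.0%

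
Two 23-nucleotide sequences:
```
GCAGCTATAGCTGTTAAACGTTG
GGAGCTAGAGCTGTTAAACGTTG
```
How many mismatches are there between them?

Comparing position by position, 2 sites differ: 2 (C/G), 8 (T/G).

2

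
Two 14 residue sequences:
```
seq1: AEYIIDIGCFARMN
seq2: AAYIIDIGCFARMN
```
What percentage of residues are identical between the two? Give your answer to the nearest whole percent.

1 position differs (2), so 13 of 14 match: 13/14 = 92.86%.

93%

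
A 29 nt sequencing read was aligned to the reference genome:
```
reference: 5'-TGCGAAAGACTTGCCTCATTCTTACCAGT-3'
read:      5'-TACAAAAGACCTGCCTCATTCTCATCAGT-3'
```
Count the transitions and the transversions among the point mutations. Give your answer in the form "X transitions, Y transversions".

5 transitions, 0 transversions

Transitions (purine↔purine or pyrimidine↔pyrimidine): 2 G→A, 4 G→A, 11 T→C, 23 T→C, 25 C→T.
Transversions (purine↔pyrimidine): none.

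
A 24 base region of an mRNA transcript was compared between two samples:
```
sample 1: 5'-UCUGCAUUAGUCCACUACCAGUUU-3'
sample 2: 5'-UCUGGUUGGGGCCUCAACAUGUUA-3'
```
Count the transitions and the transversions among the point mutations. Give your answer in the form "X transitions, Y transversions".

Mismatches (1-based):
base 5: C→G (pyrimidine→purine, transversion)
base 6: A→U (purine→pyrimidine, transversion)
base 8: U→G (pyrimidine→purine, transversion)
base 9: A→G (purine→purine, transition)
base 11: U→G (pyrimidine→purine, transversion)
base 14: A→U (purine→pyrimidine, transversion)
base 16: U→A (pyrimidine→purine, transversion)
base 19: C→A (pyrimidine→purine, transversion)
base 20: A→U (purine→pyrimidine, transversion)
base 24: U→A (pyrimidine→purine, transversion)

1 transition, 9 transversions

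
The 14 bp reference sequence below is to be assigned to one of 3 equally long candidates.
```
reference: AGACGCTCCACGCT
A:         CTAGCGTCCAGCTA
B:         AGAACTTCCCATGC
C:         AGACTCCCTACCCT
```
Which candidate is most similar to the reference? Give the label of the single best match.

C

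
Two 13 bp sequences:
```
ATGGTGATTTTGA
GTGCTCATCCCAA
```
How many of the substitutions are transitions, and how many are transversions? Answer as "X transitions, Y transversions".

5 transitions, 2 transversions

Mismatches (1-based):
base 1: A→G (purine→purine, transition)
base 4: G→C (purine→pyrimidine, transversion)
base 6: G→C (purine→pyrimidine, transversion)
base 9: T→C (pyrimidine→pyrimidine, transition)
base 10: T→C (pyrimidine→pyrimidine, transition)
base 11: T→C (pyrimidine→pyrimidine, transition)
base 12: G→A (purine→purine, transition)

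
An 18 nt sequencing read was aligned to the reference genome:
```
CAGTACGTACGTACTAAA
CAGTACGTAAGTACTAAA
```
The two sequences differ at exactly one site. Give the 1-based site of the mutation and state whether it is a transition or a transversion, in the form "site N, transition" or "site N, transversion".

site 10, transversion

Site 10 changes C→A. C is a pyrimidine and A is a purine, so this is a transversion.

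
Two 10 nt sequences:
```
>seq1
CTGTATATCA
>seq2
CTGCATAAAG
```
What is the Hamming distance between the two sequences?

4

Comparing position by position, 4 bases differ: 4 (T/C), 8 (T/A), 9 (C/A), 10 (A/G).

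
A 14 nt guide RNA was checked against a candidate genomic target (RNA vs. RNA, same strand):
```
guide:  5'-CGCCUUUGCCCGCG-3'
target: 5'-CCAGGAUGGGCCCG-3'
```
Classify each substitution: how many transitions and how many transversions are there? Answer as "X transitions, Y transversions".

0 transitions, 8 transversions

Mismatches (1-based):
base 2: G→C (purine→pyrimidine, transversion)
base 3: C→A (pyrimidine→purine, transversion)
base 4: C→G (pyrimidine→purine, transversion)
base 5: U→G (pyrimidine→purine, transversion)
base 6: U→A (pyrimidine→purine, transversion)
base 9: C→G (pyrimidine→purine, transversion)
base 10: C→G (pyrimidine→purine, transversion)
base 12: G→C (purine→pyrimidine, transversion)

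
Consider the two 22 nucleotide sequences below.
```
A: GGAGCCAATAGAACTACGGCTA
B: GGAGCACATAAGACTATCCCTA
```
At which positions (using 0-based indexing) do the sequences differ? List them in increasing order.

Differences at position 5 (C→A), position 6 (A→C), position 10 (G→A), position 11 (A→G), position 16 (C→T), position 17 (G→C), position 18 (G→C).

5, 6, 10, 11, 16, 17, 18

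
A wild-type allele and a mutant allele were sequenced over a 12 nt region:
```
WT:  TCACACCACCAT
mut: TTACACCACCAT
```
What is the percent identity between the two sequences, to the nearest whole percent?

92%

Mismatch at position 2 (1-based): 1 of 12.
Identical positions: 11/12 = 91.67% → 92%.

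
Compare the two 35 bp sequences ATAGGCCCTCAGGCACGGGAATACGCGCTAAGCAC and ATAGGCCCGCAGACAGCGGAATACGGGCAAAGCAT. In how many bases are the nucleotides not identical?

Mismatches (1-based): base 9: T→G; base 13: G→A; base 16: C→G; base 17: G→C; base 26: C→G; base 29: T→A; base 35: C→T.

7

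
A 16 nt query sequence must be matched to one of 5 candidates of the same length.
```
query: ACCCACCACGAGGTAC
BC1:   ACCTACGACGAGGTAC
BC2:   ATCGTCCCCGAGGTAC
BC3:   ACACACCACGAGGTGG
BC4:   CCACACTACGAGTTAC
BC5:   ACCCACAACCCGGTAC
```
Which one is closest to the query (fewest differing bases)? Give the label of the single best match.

BC1 differs at 2 bases; BC2 differs at 4 bases; BC3 differs at 3 bases; BC4 differs at 4 bases; BC5 differs at 3 bases. The closest is BC1.

BC1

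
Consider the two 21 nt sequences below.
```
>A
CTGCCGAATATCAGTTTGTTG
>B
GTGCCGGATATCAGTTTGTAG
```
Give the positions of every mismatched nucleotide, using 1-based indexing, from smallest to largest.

Scanning 1-based: 1: C/G; 7: A/G; 20: T/A.

1, 7, 20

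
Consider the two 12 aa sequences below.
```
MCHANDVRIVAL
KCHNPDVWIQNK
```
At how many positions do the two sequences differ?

7

Comparing position by position, 7 positions differ: 1 (M/K), 4 (A/N), 5 (N/P), 8 (R/W), 10 (V/Q), 11 (A/N), 12 (L/K).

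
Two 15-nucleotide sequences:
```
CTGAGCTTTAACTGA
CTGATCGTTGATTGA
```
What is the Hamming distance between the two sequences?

Comparing position by position, 4 bases differ: 5 (G/T), 7 (T/G), 10 (A/G), 12 (C/T).

4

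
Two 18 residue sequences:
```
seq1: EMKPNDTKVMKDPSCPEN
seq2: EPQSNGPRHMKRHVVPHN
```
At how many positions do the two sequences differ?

Comparing position by position, 12 positions differ: 2 (M/P), 3 (K/Q), 4 (P/S), 6 (D/G), 7 (T/P), 8 (K/R), 9 (V/H), 12 (D/R), 13 (P/H), 14 (S/V), 15 (C/V), 17 (E/H).

12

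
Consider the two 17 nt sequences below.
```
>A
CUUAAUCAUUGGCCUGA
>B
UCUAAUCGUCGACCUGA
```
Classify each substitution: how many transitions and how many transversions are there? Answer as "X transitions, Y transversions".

Mismatches (1-based):
base 1: C→U (pyrimidine→pyrimidine, transition)
base 2: U→C (pyrimidine→pyrimidine, transition)
base 8: A→G (purine→purine, transition)
base 10: U→C (pyrimidine→pyrimidine, transition)
base 12: G→A (purine→purine, transition)

5 transitions, 0 transversions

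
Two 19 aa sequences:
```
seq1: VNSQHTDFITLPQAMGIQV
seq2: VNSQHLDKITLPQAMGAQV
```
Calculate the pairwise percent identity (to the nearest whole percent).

84%

Mismatches at positions 6, 8, 17 (1-based): 3 of 19.
Identical positions: 16/19 = 84.21% → 84%.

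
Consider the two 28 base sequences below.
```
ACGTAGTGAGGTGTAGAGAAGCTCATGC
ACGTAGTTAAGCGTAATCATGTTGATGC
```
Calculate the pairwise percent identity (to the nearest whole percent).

9 positions differ (8, 10, 12, 16, 17, 18, 20, 22, 24), so 19 of 28 match: 19/28 = 67.86%.

68%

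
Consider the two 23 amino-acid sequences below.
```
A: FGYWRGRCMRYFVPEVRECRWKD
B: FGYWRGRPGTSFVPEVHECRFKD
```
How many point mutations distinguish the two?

Comparing position by position, 6 residues differ: 8 (C/P), 9 (M/G), 10 (R/T), 11 (Y/S), 17 (R/H), 21 (W/F).

6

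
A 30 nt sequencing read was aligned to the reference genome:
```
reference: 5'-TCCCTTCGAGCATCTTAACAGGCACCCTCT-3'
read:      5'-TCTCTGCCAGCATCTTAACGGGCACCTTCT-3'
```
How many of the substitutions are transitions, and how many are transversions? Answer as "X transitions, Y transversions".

3 transitions, 2 transversions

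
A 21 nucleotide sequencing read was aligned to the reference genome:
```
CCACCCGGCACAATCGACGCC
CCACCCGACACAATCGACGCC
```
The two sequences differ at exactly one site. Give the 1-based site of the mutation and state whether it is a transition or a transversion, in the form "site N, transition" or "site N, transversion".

site 8, transition

The sequences differ only at site 8: G→A (purine→purine), a transition.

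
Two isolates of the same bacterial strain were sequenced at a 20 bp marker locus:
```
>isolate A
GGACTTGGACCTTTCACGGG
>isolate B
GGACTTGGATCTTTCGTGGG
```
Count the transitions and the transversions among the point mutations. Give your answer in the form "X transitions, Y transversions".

Transitions (purine↔purine or pyrimidine↔pyrimidine): 10 C→T, 16 A→G, 17 C→T.
Transversions (purine↔pyrimidine): none.

3 transitions, 0 transversions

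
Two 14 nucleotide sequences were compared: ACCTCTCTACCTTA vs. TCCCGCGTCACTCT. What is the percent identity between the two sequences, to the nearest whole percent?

Mismatches at positions 1, 4, 5, 6, 7, 9, 10, 13, 14 (1-based): 9 of 14.
Identical positions: 5/14 = 35.71% → 36%.

36%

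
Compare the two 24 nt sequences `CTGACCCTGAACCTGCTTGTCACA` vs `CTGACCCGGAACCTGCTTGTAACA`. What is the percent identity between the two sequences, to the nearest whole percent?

2 positions differ (8, 21), so 22 of 24 match: 22/24 = 91.67%.

92%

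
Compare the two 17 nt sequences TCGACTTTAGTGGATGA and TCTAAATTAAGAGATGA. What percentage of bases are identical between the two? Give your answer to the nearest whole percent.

65%

Mismatches at positions 3, 5, 6, 10, 11, 12 (1-based): 6 of 17.
Identical positions: 11/17 = 64.71% → 65%.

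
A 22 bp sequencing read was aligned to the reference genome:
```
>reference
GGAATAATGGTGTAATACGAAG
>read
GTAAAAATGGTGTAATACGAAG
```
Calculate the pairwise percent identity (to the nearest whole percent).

91%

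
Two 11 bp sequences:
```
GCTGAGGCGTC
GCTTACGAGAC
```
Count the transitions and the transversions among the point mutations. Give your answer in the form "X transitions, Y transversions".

0 transitions, 4 transversions

Transitions (purine↔purine or pyrimidine↔pyrimidine): none.
Transversions (purine↔pyrimidine): 4 G→T, 6 G→C, 8 C→A, 10 T→A.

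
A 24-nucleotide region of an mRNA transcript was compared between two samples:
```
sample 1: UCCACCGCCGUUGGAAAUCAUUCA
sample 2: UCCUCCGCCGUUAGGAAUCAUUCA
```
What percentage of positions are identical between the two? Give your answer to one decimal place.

Mismatches at positions 4, 13, 15 (1-based): 3 of 24.
Identical positions: 21/24 = 87.5% → 87.5%.

87.5%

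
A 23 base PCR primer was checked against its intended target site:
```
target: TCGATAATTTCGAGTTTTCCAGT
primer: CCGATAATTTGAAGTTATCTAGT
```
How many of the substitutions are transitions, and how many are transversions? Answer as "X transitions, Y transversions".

3 transitions, 2 transversions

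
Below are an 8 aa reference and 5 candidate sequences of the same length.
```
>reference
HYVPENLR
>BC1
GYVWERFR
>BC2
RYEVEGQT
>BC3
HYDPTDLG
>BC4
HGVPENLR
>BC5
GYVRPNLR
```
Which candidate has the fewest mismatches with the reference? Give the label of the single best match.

BC4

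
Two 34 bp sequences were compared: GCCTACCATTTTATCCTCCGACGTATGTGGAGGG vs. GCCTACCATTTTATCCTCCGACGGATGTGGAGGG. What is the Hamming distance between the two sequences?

Comparing position by position, 1 site differs: 24 (T/G).

1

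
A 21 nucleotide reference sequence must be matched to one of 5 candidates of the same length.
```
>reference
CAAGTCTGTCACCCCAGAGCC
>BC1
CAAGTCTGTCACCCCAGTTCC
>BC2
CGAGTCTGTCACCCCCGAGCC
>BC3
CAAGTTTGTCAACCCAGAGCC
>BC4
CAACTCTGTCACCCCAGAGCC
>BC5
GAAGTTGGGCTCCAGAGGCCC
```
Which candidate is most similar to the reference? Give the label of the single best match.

BC4

Hamming distances to reference — BC1: 2; BC2: 2; BC3: 2; BC4: 1; BC5: 9.
Smallest is BC4 with 1 mismatch.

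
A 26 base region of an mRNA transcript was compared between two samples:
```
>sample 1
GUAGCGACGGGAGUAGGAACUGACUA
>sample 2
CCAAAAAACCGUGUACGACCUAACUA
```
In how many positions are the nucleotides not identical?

12

Comparing position by position, 12 positions differ: 1 (G/C), 2 (U/C), 4 (G/A), 5 (C/A), 6 (G/A), 8 (C/A), 9 (G/C), 10 (G/C), 12 (A/U), 16 (G/C), 19 (A/C), 22 (G/A).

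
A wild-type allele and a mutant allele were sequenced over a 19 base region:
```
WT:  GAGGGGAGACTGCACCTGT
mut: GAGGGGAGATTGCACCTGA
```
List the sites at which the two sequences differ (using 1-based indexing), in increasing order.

10, 19

Scanning 1-based: 10: C/T; 19: T/A.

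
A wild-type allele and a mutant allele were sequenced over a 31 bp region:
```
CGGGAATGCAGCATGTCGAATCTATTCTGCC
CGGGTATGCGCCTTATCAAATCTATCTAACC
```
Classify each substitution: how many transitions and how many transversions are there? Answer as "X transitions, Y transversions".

6 transitions, 4 transversions

Mismatches (1-based):
site 5: A→T (purine→pyrimidine, transversion)
site 10: A→G (purine→purine, transition)
site 11: G→C (purine→pyrimidine, transversion)
site 13: A→T (purine→pyrimidine, transversion)
site 15: G→A (purine→purine, transition)
site 18: G→A (purine→purine, transition)
site 26: T→C (pyrimidine→pyrimidine, transition)
site 27: C→T (pyrimidine→pyrimidine, transition)
site 28: T→A (pyrimidine→purine, transversion)
site 29: G→A (purine→purine, transition)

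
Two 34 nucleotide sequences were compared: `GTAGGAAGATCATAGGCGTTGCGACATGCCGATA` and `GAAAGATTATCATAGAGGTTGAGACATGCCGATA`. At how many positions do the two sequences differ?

7

Comparing position by position, 7 positions differ: 2 (T/A), 4 (G/A), 7 (A/T), 8 (G/T), 16 (G/A), 17 (C/G), 22 (C/A).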